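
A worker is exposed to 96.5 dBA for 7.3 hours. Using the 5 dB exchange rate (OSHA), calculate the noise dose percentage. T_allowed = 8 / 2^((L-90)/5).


Given values:
  L = 96.5 dBA, T = 7.3 hours
Formula: T_allowed = 8 / 2^((L - 90) / 5)
Compute exponent: (96.5 - 90) / 5 = 1.3
Compute 2^(1.3) = 2.462289
T_allowed = 8 / 2.462289 = 3.249009 hours
Dose = (T / T_allowed) * 100
Dose = (7.3 / 3.249009) * 100 = 224.68

224.68 %


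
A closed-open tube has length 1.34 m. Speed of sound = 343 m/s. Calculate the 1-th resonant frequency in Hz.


Given values:
  Tube type: closed-open, L = 1.34 m, c = 343 m/s, n = 1
Formula: f_n = (2n - 1) * c / (4 * L)
Compute 2n - 1 = 2*1 - 1 = 1
Compute 4 * L = 4 * 1.34 = 5.36
f = 1 * 343 / 5.36
f = 63.99

63.99 Hz


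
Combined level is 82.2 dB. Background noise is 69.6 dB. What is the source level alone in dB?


Given values:
  L_total = 82.2 dB, L_bg = 69.6 dB
Formula: L_source = 10 * log10(10^(L_total/10) - 10^(L_bg/10))
Convert to linear:
  10^(82.2/10) = 165958690.7438
  10^(69.6/10) = 9120108.3936
Difference: 165958690.7438 - 9120108.3936 = 156838582.3502
L_source = 10 * log10(156838582.3502) = 81.95

81.95 dB


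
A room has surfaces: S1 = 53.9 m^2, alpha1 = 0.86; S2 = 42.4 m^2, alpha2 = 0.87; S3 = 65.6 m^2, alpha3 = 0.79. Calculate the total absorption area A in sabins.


Given surfaces:
  Surface 1: 53.9 * 0.86 = 46.354
  Surface 2: 42.4 * 0.87 = 36.888
  Surface 3: 65.6 * 0.79 = 51.824
Formula: A = sum(Si * alpha_i)
A = 46.354 + 36.888 + 51.824
A = 135.07

135.07 sabins


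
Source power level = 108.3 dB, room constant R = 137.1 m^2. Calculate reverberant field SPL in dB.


Given values:
  Lw = 108.3 dB, R = 137.1 m^2
Formula: SPL = Lw + 10 * log10(4 / R)
Compute 4 / R = 4 / 137.1 = 0.029176
Compute 10 * log10(0.029176) = -15.3497
SPL = 108.3 + (-15.3497) = 92.95

92.95 dB


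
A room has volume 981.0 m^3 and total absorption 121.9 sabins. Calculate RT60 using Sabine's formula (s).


Given values:
  V = 981.0 m^3
  A = 121.9 sabins
Formula: RT60 = 0.161 * V / A
Numerator: 0.161 * 981.0 = 157.941
RT60 = 157.941 / 121.9 = 1.296

1.296 s


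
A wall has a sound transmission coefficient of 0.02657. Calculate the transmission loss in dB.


Given values:
  tau = 0.02657
Formula: TL = 10 * log10(1 / tau)
Compute 1 / tau = 1 / 0.02657 = 37.6364
Compute log10(37.6364) = 1.575608
TL = 10 * 1.575608 = 15.76

15.76 dB


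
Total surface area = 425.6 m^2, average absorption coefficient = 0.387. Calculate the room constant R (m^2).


Given values:
  S = 425.6 m^2, alpha = 0.387
Formula: R = S * alpha / (1 - alpha)
Numerator: 425.6 * 0.387 = 164.7072
Denominator: 1 - 0.387 = 0.613
R = 164.7072 / 0.613 = 268.69

268.69 m^2


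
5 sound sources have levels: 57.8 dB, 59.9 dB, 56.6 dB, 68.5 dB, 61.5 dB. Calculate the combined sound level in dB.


Formula: L_total = 10 * log10( sum(10^(Li/10)) )
  Source 1: 10^(57.8/10) = 602559.5861
  Source 2: 10^(59.9/10) = 977237.221
  Source 3: 10^(56.6/10) = 457088.1896
  Source 4: 10^(68.5/10) = 7079457.8438
  Source 5: 10^(61.5/10) = 1412537.5446
Sum of linear values = 10528880.3851
L_total = 10 * log10(10528880.3851) = 70.22

70.22 dB


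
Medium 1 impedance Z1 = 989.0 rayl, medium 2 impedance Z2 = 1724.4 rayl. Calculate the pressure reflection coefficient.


Given values:
  Z1 = 989.0 rayl, Z2 = 1724.4 rayl
Formula: R = (Z2 - Z1) / (Z2 + Z1)
Numerator: Z2 - Z1 = 1724.4 - 989.0 = 735.4
Denominator: Z2 + Z1 = 1724.4 + 989.0 = 2713.4
R = 735.4 / 2713.4 = 0.271

0.271


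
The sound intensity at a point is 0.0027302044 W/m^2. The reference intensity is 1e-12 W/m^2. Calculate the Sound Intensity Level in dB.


Given values:
  I = 0.0027302044 W/m^2
  I_ref = 1e-12 W/m^2
Formula: SIL = 10 * log10(I / I_ref)
Compute ratio: I / I_ref = 2730204400
Compute log10: log10(2730204400) = 9.436195
Multiply: SIL = 10 * 9.436195 = 94.36

94.36 dB


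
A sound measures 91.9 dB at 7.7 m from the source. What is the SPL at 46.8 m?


Given values:
  SPL1 = 91.9 dB, r1 = 7.7 m, r2 = 46.8 m
Formula: SPL2 = SPL1 - 20 * log10(r2 / r1)
Compute ratio: r2 / r1 = 46.8 / 7.7 = 6.0779
Compute log10: log10(6.0779) = 0.783754
Compute drop: 20 * 0.783754 = 15.6751
SPL2 = 91.9 - 15.6751 = 76.22

76.22 dB


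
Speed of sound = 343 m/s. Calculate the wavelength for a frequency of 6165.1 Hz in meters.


Given values:
  c = 343 m/s, f = 6165.1 Hz
Formula: lambda = c / f
lambda = 343 / 6165.1
lambda = 0.0556

0.0556 m


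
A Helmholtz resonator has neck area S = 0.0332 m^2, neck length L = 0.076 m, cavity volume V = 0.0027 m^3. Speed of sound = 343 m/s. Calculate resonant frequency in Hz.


Given values:
  S = 0.0332 m^2, L = 0.076 m, V = 0.0027 m^3, c = 343 m/s
Formula: f = (c / (2*pi)) * sqrt(S / (V * L))
Compute V * L = 0.0027 * 0.076 = 0.0002052
Compute S / (V * L) = 0.0332 / 0.0002052 = 161.7934
Compute sqrt(161.7934) = 12.719803
Compute c / (2*pi) = 343 / 6.283185 = 54.590148
f = 54.590148 * 12.719803 = 694.38

694.38 Hz


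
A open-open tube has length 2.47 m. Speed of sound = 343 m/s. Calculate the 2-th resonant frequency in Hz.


Given values:
  Tube type: open-open, L = 2.47 m, c = 343 m/s, n = 2
Formula: f_n = n * c / (2 * L)
Compute 2 * L = 2 * 2.47 = 4.94
f = 2 * 343 / 4.94
f = 138.87

138.87 Hz


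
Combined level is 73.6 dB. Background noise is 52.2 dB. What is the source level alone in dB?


Given values:
  L_total = 73.6 dB, L_bg = 52.2 dB
Formula: L_source = 10 * log10(10^(L_total/10) - 10^(L_bg/10))
Convert to linear:
  10^(73.6/10) = 22908676.5277
  10^(52.2/10) = 165958.6907
Difference: 22908676.5277 - 165958.6907 = 22742717.837
L_source = 10 * log10(22742717.837) = 73.57

73.57 dB


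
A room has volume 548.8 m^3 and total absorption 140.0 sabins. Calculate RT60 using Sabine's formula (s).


Given values:
  V = 548.8 m^3
  A = 140.0 sabins
Formula: RT60 = 0.161 * V / A
Numerator: 0.161 * 548.8 = 88.3568
RT60 = 88.3568 / 140.0 = 0.631

0.631 s


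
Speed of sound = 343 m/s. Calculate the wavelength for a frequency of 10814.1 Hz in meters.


Given values:
  c = 343 m/s, f = 10814.1 Hz
Formula: lambda = c / f
lambda = 343 / 10814.1
lambda = 0.0317

0.0317 m


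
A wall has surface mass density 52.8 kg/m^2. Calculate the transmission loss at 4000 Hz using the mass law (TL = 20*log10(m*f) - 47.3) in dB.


Given values:
  m = 52.8 kg/m^2, f = 4000 Hz
Formula: TL = 20 * log10(m * f) - 47.3
Compute m * f = 52.8 * 4000 = 211200.0
Compute log10(211200.0) = 5.324694
Compute 20 * 5.324694 = 106.4939
TL = 106.4939 - 47.3 = 59.19

59.19 dB


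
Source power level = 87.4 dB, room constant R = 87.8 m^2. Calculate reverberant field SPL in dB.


Given values:
  Lw = 87.4 dB, R = 87.8 m^2
Formula: SPL = Lw + 10 * log10(4 / R)
Compute 4 / R = 4 / 87.8 = 0.045558
Compute 10 * log10(0.045558) = -13.4144
SPL = 87.4 + (-13.4144) = 73.99

73.99 dB


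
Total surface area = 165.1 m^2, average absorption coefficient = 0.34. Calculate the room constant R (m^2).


Given values:
  S = 165.1 m^2, alpha = 0.34
Formula: R = S * alpha / (1 - alpha)
Numerator: 165.1 * 0.34 = 56.134
Denominator: 1 - 0.34 = 0.66
R = 56.134 / 0.66 = 85.05

85.05 m^2


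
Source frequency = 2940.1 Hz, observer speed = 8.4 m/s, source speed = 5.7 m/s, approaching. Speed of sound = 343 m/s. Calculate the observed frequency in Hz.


Given values:
  f_s = 2940.1 Hz, v_o = 8.4 m/s, v_s = 5.7 m/s
  Direction: approaching
Formula: f_o = f_s * (c + v_o) / (c - v_s)
Numerator: c + v_o = 343 + 8.4 = 351.4
Denominator: c - v_s = 343 - 5.7 = 337.3
f_o = 2940.1 * 351.4 / 337.3 = 3063.0

3063.0 Hz


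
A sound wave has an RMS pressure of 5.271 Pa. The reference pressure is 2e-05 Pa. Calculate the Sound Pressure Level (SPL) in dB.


Given values:
  p = 5.271 Pa
  p_ref = 2e-05 Pa
Formula: SPL = 20 * log10(p / p_ref)
Compute ratio: p / p_ref = 5.271 / 2e-05 = 263550
Compute log10: log10(263550) = 5.420863
Multiply: SPL = 20 * 5.420863 = 108.42

108.42 dB


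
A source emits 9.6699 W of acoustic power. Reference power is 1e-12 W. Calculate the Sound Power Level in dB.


Given values:
  W = 9.6699 W
  W_ref = 1e-12 W
Formula: SWL = 10 * log10(W / W_ref)
Compute ratio: W / W_ref = 9669900000000
Compute log10: log10(9669900000000) = 12.985422
Multiply: SWL = 10 * 12.985422 = 129.85

129.85 dB


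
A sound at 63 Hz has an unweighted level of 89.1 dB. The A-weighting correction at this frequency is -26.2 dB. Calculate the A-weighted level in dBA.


Given values:
  SPL = 89.1 dB
  A-weighting at 63 Hz = -26.2 dB
Formula: L_A = SPL + A_weight
L_A = 89.1 + (-26.2)
L_A = 62.9

62.9 dBA


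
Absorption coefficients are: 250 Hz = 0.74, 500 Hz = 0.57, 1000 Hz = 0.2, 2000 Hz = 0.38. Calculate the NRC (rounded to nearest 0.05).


Given values:
  a_250 = 0.74, a_500 = 0.57
  a_1000 = 0.2, a_2000 = 0.38
Formula: NRC = (a250 + a500 + a1000 + a2000) / 4
Sum = 0.74 + 0.57 + 0.2 + 0.38 = 1.89
NRC = 1.89 / 4 = 0.4725
Rounded to nearest 0.05: 0.45

0.45


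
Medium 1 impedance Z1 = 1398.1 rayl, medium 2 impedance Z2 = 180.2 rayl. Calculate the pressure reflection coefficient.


Given values:
  Z1 = 1398.1 rayl, Z2 = 180.2 rayl
Formula: R = (Z2 - Z1) / (Z2 + Z1)
Numerator: Z2 - Z1 = 180.2 - 1398.1 = -1217.9
Denominator: Z2 + Z1 = 180.2 + 1398.1 = 1578.3
R = -1217.9 / 1578.3 = -0.7717

-0.7717


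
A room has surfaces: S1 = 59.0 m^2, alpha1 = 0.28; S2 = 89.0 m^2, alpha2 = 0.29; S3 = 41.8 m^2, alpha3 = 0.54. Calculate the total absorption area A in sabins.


Given surfaces:
  Surface 1: 59.0 * 0.28 = 16.52
  Surface 2: 89.0 * 0.29 = 25.81
  Surface 3: 41.8 * 0.54 = 22.572
Formula: A = sum(Si * alpha_i)
A = 16.52 + 25.81 + 22.572
A = 64.9

64.9 sabins


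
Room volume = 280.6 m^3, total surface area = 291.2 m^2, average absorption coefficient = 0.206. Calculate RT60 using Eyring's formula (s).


Given values:
  V = 280.6 m^3, S = 291.2 m^2, alpha = 0.206
Formula: RT60 = 0.161 * V / (-S * ln(1 - alpha))
Compute ln(1 - 0.206) = ln(0.794) = -0.230672
Denominator: -291.2 * -0.230672 = 67.1717
Numerator: 0.161 * 280.6 = 45.1766
RT60 = 45.1766 / 67.1717 = 0.673

0.673 s


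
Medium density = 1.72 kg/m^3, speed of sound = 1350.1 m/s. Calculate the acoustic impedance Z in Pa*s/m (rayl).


Given values:
  rho = 1.72 kg/m^3
  c = 1350.1 m/s
Formula: Z = rho * c
Z = 1.72 * 1350.1
Z = 2322.17

2322.17 rayl


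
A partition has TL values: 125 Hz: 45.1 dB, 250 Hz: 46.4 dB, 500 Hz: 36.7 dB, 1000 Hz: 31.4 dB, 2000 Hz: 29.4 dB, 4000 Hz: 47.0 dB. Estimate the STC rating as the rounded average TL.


Given TL values at each frequency:
  125 Hz: 45.1 dB
  250 Hz: 46.4 dB
  500 Hz: 36.7 dB
  1000 Hz: 31.4 dB
  2000 Hz: 29.4 dB
  4000 Hz: 47.0 dB
Formula: STC ~ round(average of TL values)
Sum = 45.1 + 46.4 + 36.7 + 31.4 + 29.4 + 47.0 = 236.0
Average = 236.0 / 6 = 39.33
Rounded: 39

39


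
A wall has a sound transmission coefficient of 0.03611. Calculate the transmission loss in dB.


Given values:
  tau = 0.03611
Formula: TL = 10 * log10(1 / tau)
Compute 1 / tau = 1 / 0.03611 = 27.6932
Compute log10(27.6932) = 1.442373
TL = 10 * 1.442373 = 14.42

14.42 dB


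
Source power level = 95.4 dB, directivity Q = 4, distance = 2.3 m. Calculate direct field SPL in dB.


Given values:
  Lw = 95.4 dB, Q = 4, r = 2.3 m
Formula: SPL = Lw + 10 * log10(Q / (4 * pi * r^2))
Compute 4 * pi * r^2 = 4 * pi * 2.3^2 = 66.4761
Compute Q / denom = 4 / 66.4761 = 0.060172
Compute 10 * log10(0.060172) = -12.2061
SPL = 95.4 + (-12.2061) = 83.19

83.19 dB


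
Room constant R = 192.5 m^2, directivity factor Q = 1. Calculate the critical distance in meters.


Given values:
  R = 192.5 m^2, Q = 1
Formula: d_c = 0.141 * sqrt(Q * R)
Compute Q * R = 1 * 192.5 = 192.5
Compute sqrt(192.5) = 13.8744
d_c = 0.141 * 13.8744 = 1.956

1.956 m


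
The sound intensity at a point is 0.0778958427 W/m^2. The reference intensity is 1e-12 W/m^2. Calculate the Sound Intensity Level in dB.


Given values:
  I = 0.0778958427 W/m^2
  I_ref = 1e-12 W/m^2
Formula: SIL = 10 * log10(I / I_ref)
Compute ratio: I / I_ref = 77895842700
Compute log10: log10(77895842700) = 10.891514
Multiply: SIL = 10 * 10.891514 = 108.92

108.92 dB


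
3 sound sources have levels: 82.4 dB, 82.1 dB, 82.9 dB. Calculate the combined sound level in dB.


Formula: L_total = 10 * log10( sum(10^(Li/10)) )
  Source 1: 10^(82.4/10) = 173780082.8749
  Source 2: 10^(82.1/10) = 162181009.7359
  Source 3: 10^(82.9/10) = 194984459.9758
Sum of linear values = 530945552.5866
L_total = 10 * log10(530945552.5866) = 87.25

87.25 dB


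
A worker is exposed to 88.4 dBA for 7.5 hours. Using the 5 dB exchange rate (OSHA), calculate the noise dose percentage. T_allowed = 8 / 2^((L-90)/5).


Given values:
  L = 88.4 dBA, T = 7.5 hours
Formula: T_allowed = 8 / 2^((L - 90) / 5)
Compute exponent: (88.4 - 90) / 5 = -0.32
Compute 2^(-0.32) = 0.80107
T_allowed = 8 / 0.80107 = 9.986643 hours
Dose = (T / T_allowed) * 100
Dose = (7.5 / 9.986643) * 100 = 75.1

75.1 %


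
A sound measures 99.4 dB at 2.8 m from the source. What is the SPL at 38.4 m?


Given values:
  SPL1 = 99.4 dB, r1 = 2.8 m, r2 = 38.4 m
Formula: SPL2 = SPL1 - 20 * log10(r2 / r1)
Compute ratio: r2 / r1 = 38.4 / 2.8 = 13.7143
Compute log10: log10(13.7143) = 1.137174
Compute drop: 20 * 1.137174 = 22.7435
SPL2 = 99.4 - 22.7435 = 76.66

76.66 dB


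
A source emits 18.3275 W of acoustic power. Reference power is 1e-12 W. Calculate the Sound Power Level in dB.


Given values:
  W = 18.3275 W
  W_ref = 1e-12 W
Formula: SWL = 10 * log10(W / W_ref)
Compute ratio: W / W_ref = 18327500000000
Compute log10: log10(18327500000000) = 13.263103
Multiply: SWL = 10 * 13.263103 = 132.63

132.63 dB


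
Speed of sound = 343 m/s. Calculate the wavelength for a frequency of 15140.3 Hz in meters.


Given values:
  c = 343 m/s, f = 15140.3 Hz
Formula: lambda = c / f
lambda = 343 / 15140.3
lambda = 0.0227

0.0227 m


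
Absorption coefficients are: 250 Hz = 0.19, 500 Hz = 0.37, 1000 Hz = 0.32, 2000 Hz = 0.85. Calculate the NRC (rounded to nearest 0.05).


Given values:
  a_250 = 0.19, a_500 = 0.37
  a_1000 = 0.32, a_2000 = 0.85
Formula: NRC = (a250 + a500 + a1000 + a2000) / 4
Sum = 0.19 + 0.37 + 0.32 + 0.85 = 1.73
NRC = 1.73 / 4 = 0.4325
Rounded to nearest 0.05: 0.45

0.45


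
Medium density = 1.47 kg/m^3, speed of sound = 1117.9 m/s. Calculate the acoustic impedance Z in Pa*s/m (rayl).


Given values:
  rho = 1.47 kg/m^3
  c = 1117.9 m/s
Formula: Z = rho * c
Z = 1.47 * 1117.9
Z = 1643.31

1643.31 rayl


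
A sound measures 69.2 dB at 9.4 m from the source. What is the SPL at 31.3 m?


Given values:
  SPL1 = 69.2 dB, r1 = 9.4 m, r2 = 31.3 m
Formula: SPL2 = SPL1 - 20 * log10(r2 / r1)
Compute ratio: r2 / r1 = 31.3 / 9.4 = 3.3298
Compute log10: log10(3.3298) = 0.522418
Compute drop: 20 * 0.522418 = 10.4484
SPL2 = 69.2 - 10.4484 = 58.75

58.75 dB


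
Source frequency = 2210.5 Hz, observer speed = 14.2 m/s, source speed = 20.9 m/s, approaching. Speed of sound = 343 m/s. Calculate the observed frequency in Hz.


Given values:
  f_s = 2210.5 Hz, v_o = 14.2 m/s, v_s = 20.9 m/s
  Direction: approaching
Formula: f_o = f_s * (c + v_o) / (c - v_s)
Numerator: c + v_o = 343 + 14.2 = 357.2
Denominator: c - v_s = 343 - 20.9 = 322.1
f_o = 2210.5 * 357.2 / 322.1 = 2451.38

2451.38 Hz


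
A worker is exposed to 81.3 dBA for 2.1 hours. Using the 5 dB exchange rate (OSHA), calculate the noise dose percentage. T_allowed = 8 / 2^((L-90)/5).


Given values:
  L = 81.3 dBA, T = 2.1 hours
Formula: T_allowed = 8 / 2^((L - 90) / 5)
Compute exponent: (81.3 - 90) / 5 = -1.74
Compute 2^(-1.74) = 0.29937
T_allowed = 8 / 0.29937 = 26.722785 hours
Dose = (T / T_allowed) * 100
Dose = (2.1 / 26.722785) * 100 = 7.86

7.86 %


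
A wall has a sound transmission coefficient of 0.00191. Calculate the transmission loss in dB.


Given values:
  tau = 0.00191
Formula: TL = 10 * log10(1 / tau)
Compute 1 / tau = 1 / 0.00191 = 523.5602
Compute log10(523.5602) = 2.718967
TL = 10 * 2.718967 = 27.19

27.19 dB


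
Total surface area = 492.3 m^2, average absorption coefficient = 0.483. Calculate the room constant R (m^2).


Given values:
  S = 492.3 m^2, alpha = 0.483
Formula: R = S * alpha / (1 - alpha)
Numerator: 492.3 * 0.483 = 237.7809
Denominator: 1 - 0.483 = 0.517
R = 237.7809 / 0.517 = 459.92

459.92 m^2


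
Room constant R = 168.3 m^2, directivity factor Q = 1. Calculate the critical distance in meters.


Given values:
  R = 168.3 m^2, Q = 1
Formula: d_c = 0.141 * sqrt(Q * R)
Compute Q * R = 1 * 168.3 = 168.3
Compute sqrt(168.3) = 12.973
d_c = 0.141 * 12.973 = 1.829

1.829 m


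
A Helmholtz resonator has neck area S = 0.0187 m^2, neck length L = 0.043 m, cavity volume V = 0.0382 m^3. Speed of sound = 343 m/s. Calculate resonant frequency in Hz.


Given values:
  S = 0.0187 m^2, L = 0.043 m, V = 0.0382 m^3, c = 343 m/s
Formula: f = (c / (2*pi)) * sqrt(S / (V * L))
Compute V * L = 0.0382 * 0.043 = 0.0016426
Compute S / (V * L) = 0.0187 / 0.0016426 = 11.3844
Compute sqrt(11.3844) = 3.374078
Compute c / (2*pi) = 343 / 6.283185 = 54.590148
f = 54.590148 * 3.374078 = 184.19

184.19 Hz


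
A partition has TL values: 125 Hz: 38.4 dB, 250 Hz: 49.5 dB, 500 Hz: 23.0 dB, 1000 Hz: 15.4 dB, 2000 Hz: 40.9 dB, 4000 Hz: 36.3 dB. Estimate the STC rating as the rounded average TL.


Given TL values at each frequency:
  125 Hz: 38.4 dB
  250 Hz: 49.5 dB
  500 Hz: 23.0 dB
  1000 Hz: 15.4 dB
  2000 Hz: 40.9 dB
  4000 Hz: 36.3 dB
Formula: STC ~ round(average of TL values)
Sum = 38.4 + 49.5 + 23.0 + 15.4 + 40.9 + 36.3 = 203.5
Average = 203.5 / 6 = 33.92
Rounded: 34

34


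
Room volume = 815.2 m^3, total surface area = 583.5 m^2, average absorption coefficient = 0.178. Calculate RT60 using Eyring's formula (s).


Given values:
  V = 815.2 m^3, S = 583.5 m^2, alpha = 0.178
Formula: RT60 = 0.161 * V / (-S * ln(1 - alpha))
Compute ln(1 - 0.178) = ln(0.822) = -0.196015
Denominator: -583.5 * -0.196015 = 114.3748
Numerator: 0.161 * 815.2 = 131.2472
RT60 = 131.2472 / 114.3748 = 1.148

1.148 s


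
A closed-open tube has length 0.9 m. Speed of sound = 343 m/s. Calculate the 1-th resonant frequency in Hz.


Given values:
  Tube type: closed-open, L = 0.9 m, c = 343 m/s, n = 1
Formula: f_n = (2n - 1) * c / (4 * L)
Compute 2n - 1 = 2*1 - 1 = 1
Compute 4 * L = 4 * 0.9 = 3.6
f = 1 * 343 / 3.6
f = 95.28

95.28 Hz


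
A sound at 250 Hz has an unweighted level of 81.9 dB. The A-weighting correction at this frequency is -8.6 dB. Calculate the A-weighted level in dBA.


Given values:
  SPL = 81.9 dB
  A-weighting at 250 Hz = -8.6 dB
Formula: L_A = SPL + A_weight
L_A = 81.9 + (-8.6)
L_A = 73.3

73.3 dBA


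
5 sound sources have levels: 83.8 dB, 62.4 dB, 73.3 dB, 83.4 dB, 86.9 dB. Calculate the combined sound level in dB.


Formula: L_total = 10 * log10( sum(10^(Li/10)) )
  Source 1: 10^(83.8/10) = 239883291.9019
  Source 2: 10^(62.4/10) = 1737800.8287
  Source 3: 10^(73.3/10) = 21379620.895
  Source 4: 10^(83.4/10) = 218776162.395
  Source 5: 10^(86.9/10) = 489778819.3684
Sum of linear values = 971555695.389
L_total = 10 * log10(971555695.389) = 89.87

89.87 dB


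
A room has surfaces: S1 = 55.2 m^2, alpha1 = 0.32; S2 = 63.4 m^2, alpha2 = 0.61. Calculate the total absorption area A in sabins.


Given surfaces:
  Surface 1: 55.2 * 0.32 = 17.664
  Surface 2: 63.4 * 0.61 = 38.674
Formula: A = sum(Si * alpha_i)
A = 17.664 + 38.674
A = 56.34

56.34 sabins


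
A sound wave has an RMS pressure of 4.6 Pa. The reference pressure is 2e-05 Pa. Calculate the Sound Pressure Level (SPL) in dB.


Given values:
  p = 4.6 Pa
  p_ref = 2e-05 Pa
Formula: SPL = 20 * log10(p / p_ref)
Compute ratio: p / p_ref = 4.6 / 2e-05 = 230000
Compute log10: log10(230000) = 5.361728
Multiply: SPL = 20 * 5.361728 = 107.23

107.23 dB


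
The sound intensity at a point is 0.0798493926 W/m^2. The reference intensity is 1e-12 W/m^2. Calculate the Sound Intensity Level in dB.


Given values:
  I = 0.0798493926 W/m^2
  I_ref = 1e-12 W/m^2
Formula: SIL = 10 * log10(I / I_ref)
Compute ratio: I / I_ref = 79849392600
Compute log10: log10(79849392600) = 10.902272
Multiply: SIL = 10 * 10.902272 = 109.02

109.02 dB


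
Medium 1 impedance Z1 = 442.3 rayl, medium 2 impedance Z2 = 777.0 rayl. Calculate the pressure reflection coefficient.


Given values:
  Z1 = 442.3 rayl, Z2 = 777.0 rayl
Formula: R = (Z2 - Z1) / (Z2 + Z1)
Numerator: Z2 - Z1 = 777.0 - 442.3 = 334.7
Denominator: Z2 + Z1 = 777.0 + 442.3 = 1219.3
R = 334.7 / 1219.3 = 0.2745

0.2745


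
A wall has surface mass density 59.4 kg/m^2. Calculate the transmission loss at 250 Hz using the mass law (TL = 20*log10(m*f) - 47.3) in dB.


Given values:
  m = 59.4 kg/m^2, f = 250 Hz
Formula: TL = 20 * log10(m * f) - 47.3
Compute m * f = 59.4 * 250 = 14850.0
Compute log10(14850.0) = 4.171726
Compute 20 * 4.171726 = 83.4345
TL = 83.4345 - 47.3 = 36.13

36.13 dB


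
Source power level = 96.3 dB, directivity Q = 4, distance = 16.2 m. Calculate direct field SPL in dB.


Given values:
  Lw = 96.3 dB, Q = 4, r = 16.2 m
Formula: SPL = Lw + 10 * log10(Q / (4 * pi * r^2))
Compute 4 * pi * r^2 = 4 * pi * 16.2^2 = 3297.9183
Compute Q / denom = 4 / 3297.9183 = 0.00121289
Compute 10 * log10(0.00121289) = -29.1618
SPL = 96.3 + (-29.1618) = 67.14

67.14 dB


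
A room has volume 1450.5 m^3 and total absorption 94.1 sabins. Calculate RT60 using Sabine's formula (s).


Given values:
  V = 1450.5 m^3
  A = 94.1 sabins
Formula: RT60 = 0.161 * V / A
Numerator: 0.161 * 1450.5 = 233.5305
RT60 = 233.5305 / 94.1 = 2.482

2.482 s


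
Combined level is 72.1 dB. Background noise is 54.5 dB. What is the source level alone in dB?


Given values:
  L_total = 72.1 dB, L_bg = 54.5 dB
Formula: L_source = 10 * log10(10^(L_total/10) - 10^(L_bg/10))
Convert to linear:
  10^(72.1/10) = 16218100.9736
  10^(54.5/10) = 281838.2931
Difference: 16218100.9736 - 281838.2931 = 15936262.6805
L_source = 10 * log10(15936262.6805) = 72.02

72.02 dB


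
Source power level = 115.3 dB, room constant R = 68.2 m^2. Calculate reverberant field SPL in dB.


Given values:
  Lw = 115.3 dB, R = 68.2 m^2
Formula: SPL = Lw + 10 * log10(4 / R)
Compute 4 / R = 4 / 68.2 = 0.058651
Compute 10 * log10(0.058651) = -12.3172
SPL = 115.3 + (-12.3172) = 102.98

102.98 dB


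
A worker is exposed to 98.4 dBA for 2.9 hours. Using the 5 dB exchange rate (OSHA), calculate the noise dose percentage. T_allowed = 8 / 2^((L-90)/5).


Given values:
  L = 98.4 dBA, T = 2.9 hours
Formula: T_allowed = 8 / 2^((L - 90) / 5)
Compute exponent: (98.4 - 90) / 5 = 1.68
Compute 2^(1.68) = 3.20428
T_allowed = 8 / 3.20428 = 2.496661 hours
Dose = (T / T_allowed) * 100
Dose = (2.9 / 2.496661) * 100 = 116.16

116.16 %


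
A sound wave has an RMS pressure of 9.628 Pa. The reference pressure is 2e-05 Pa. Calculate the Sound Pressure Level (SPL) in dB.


Given values:
  p = 9.628 Pa
  p_ref = 2e-05 Pa
Formula: SPL = 20 * log10(p / p_ref)
Compute ratio: p / p_ref = 9.628 / 2e-05 = 481400
Compute log10: log10(481400) = 5.682506
Multiply: SPL = 20 * 5.682506 = 113.65

113.65 dB


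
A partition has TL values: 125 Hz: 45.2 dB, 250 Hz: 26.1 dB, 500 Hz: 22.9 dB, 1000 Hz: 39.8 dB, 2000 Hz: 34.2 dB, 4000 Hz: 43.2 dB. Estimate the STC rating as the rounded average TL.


Given TL values at each frequency:
  125 Hz: 45.2 dB
  250 Hz: 26.1 dB
  500 Hz: 22.9 dB
  1000 Hz: 39.8 dB
  2000 Hz: 34.2 dB
  4000 Hz: 43.2 dB
Formula: STC ~ round(average of TL values)
Sum = 45.2 + 26.1 + 22.9 + 39.8 + 34.2 + 43.2 = 211.4
Average = 211.4 / 6 = 35.23
Rounded: 35

35


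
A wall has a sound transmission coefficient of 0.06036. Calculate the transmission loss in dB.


Given values:
  tau = 0.06036
Formula: TL = 10 * log10(1 / tau)
Compute 1 / tau = 1 / 0.06036 = 16.5673
Compute log10(16.5673) = 1.219252
TL = 10 * 1.219252 = 12.19

12.19 dB


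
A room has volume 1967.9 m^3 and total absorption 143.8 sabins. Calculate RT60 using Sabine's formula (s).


Given values:
  V = 1967.9 m^3
  A = 143.8 sabins
Formula: RT60 = 0.161 * V / A
Numerator: 0.161 * 1967.9 = 316.8319
RT60 = 316.8319 / 143.8 = 2.203

2.203 s


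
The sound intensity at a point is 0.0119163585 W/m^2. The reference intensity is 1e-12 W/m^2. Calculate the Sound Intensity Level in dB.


Given values:
  I = 0.0119163585 W/m^2
  I_ref = 1e-12 W/m^2
Formula: SIL = 10 * log10(I / I_ref)
Compute ratio: I / I_ref = 11916358500
Compute log10: log10(11916358500) = 10.076144
Multiply: SIL = 10 * 10.076144 = 100.76

100.76 dB


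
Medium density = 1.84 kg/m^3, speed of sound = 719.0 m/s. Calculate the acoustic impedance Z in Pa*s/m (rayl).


Given values:
  rho = 1.84 kg/m^3
  c = 719.0 m/s
Formula: Z = rho * c
Z = 1.84 * 719.0
Z = 1322.96

1322.96 rayl


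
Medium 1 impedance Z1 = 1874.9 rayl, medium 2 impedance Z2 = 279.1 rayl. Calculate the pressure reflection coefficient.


Given values:
  Z1 = 1874.9 rayl, Z2 = 279.1 rayl
Formula: R = (Z2 - Z1) / (Z2 + Z1)
Numerator: Z2 - Z1 = 279.1 - 1874.9 = -1595.8
Denominator: Z2 + Z1 = 279.1 + 1874.9 = 2154.0
R = -1595.8 / 2154.0 = -0.7409

-0.7409


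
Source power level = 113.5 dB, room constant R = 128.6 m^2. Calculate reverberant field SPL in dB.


Given values:
  Lw = 113.5 dB, R = 128.6 m^2
Formula: SPL = Lw + 10 * log10(4 / R)
Compute 4 / R = 4 / 128.6 = 0.031104
Compute 10 * log10(0.031104) = -15.0718
SPL = 113.5 + (-15.0718) = 98.43

98.43 dB


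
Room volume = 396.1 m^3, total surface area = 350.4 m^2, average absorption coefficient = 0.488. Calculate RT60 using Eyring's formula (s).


Given values:
  V = 396.1 m^3, S = 350.4 m^2, alpha = 0.488
Formula: RT60 = 0.161 * V / (-S * ln(1 - alpha))
Compute ln(1 - 0.488) = ln(0.512) = -0.669431
Denominator: -350.4 * -0.669431 = 234.5686
Numerator: 0.161 * 396.1 = 63.7721
RT60 = 63.7721 / 234.5686 = 0.272

0.272 s


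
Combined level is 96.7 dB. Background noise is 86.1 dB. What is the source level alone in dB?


Given values:
  L_total = 96.7 dB, L_bg = 86.1 dB
Formula: L_source = 10 * log10(10^(L_total/10) - 10^(L_bg/10))
Convert to linear:
  10^(96.7/10) = 4677351412.872
  10^(86.1/10) = 407380277.8041
Difference: 4677351412.872 - 407380277.8041 = 4269971135.0679
L_source = 10 * log10(4269971135.0679) = 96.3

96.3 dB


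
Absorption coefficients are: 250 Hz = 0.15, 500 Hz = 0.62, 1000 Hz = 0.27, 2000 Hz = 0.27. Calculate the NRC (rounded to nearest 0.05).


Given values:
  a_250 = 0.15, a_500 = 0.62
  a_1000 = 0.27, a_2000 = 0.27
Formula: NRC = (a250 + a500 + a1000 + a2000) / 4
Sum = 0.15 + 0.62 + 0.27 + 0.27 = 1.31
NRC = 1.31 / 4 = 0.3275
Rounded to nearest 0.05: 0.35

0.35


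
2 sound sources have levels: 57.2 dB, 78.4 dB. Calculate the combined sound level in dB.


Formula: L_total = 10 * log10( sum(10^(Li/10)) )
  Source 1: 10^(57.2/10) = 524807.4602
  Source 2: 10^(78.4/10) = 69183097.0919
Sum of linear values = 69707904.5521
L_total = 10 * log10(69707904.5521) = 78.43

78.43 dB


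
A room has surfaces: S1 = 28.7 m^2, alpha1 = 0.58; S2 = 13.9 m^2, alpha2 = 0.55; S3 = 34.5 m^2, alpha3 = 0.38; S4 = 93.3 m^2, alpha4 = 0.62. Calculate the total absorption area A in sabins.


Given surfaces:
  Surface 1: 28.7 * 0.58 = 16.646
  Surface 2: 13.9 * 0.55 = 7.645
  Surface 3: 34.5 * 0.38 = 13.11
  Surface 4: 93.3 * 0.62 = 57.846
Formula: A = sum(Si * alpha_i)
A = 16.646 + 7.645 + 13.11 + 57.846
A = 95.25

95.25 sabins


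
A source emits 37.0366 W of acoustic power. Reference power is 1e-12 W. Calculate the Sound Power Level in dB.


Given values:
  W = 37.0366 W
  W_ref = 1e-12 W
Formula: SWL = 10 * log10(W / W_ref)
Compute ratio: W / W_ref = 37036600000000
Compute log10: log10(37036600000000) = 13.568631
Multiply: SWL = 10 * 13.568631 = 135.69

135.69 dB


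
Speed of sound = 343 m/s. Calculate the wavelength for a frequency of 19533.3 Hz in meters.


Given values:
  c = 343 m/s, f = 19533.3 Hz
Formula: lambda = c / f
lambda = 343 / 19533.3
lambda = 0.0176

0.0176 m


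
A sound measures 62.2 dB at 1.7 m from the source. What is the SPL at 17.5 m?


Given values:
  SPL1 = 62.2 dB, r1 = 1.7 m, r2 = 17.5 m
Formula: SPL2 = SPL1 - 20 * log10(r2 / r1)
Compute ratio: r2 / r1 = 17.5 / 1.7 = 10.2941
Compute log10: log10(10.2941) = 1.012588
Compute drop: 20 * 1.012588 = 20.2518
SPL2 = 62.2 - 20.2518 = 41.95

41.95 dB


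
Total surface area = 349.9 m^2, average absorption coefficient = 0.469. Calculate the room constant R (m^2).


Given values:
  S = 349.9 m^2, alpha = 0.469
Formula: R = S * alpha / (1 - alpha)
Numerator: 349.9 * 0.469 = 164.1031
Denominator: 1 - 0.469 = 0.531
R = 164.1031 / 0.531 = 309.05

309.05 m^2


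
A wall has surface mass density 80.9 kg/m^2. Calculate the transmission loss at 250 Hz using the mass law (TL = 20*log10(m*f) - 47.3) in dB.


Given values:
  m = 80.9 kg/m^2, f = 250 Hz
Formula: TL = 20 * log10(m * f) - 47.3
Compute m * f = 80.9 * 250 = 20225.0
Compute log10(20225.0) = 4.305889
Compute 20 * 4.305889 = 86.1178
TL = 86.1178 - 47.3 = 38.82

38.82 dB


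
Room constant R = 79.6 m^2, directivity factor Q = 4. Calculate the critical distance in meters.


Given values:
  R = 79.6 m^2, Q = 4
Formula: d_c = 0.141 * sqrt(Q * R)
Compute Q * R = 4 * 79.6 = 318.4
Compute sqrt(318.4) = 17.8438
d_c = 0.141 * 17.8438 = 2.516

2.516 m


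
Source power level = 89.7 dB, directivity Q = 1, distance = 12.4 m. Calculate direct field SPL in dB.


Given values:
  Lw = 89.7 dB, Q = 1, r = 12.4 m
Formula: SPL = Lw + 10 * log10(Q / (4 * pi * r^2))
Compute 4 * pi * r^2 = 4 * pi * 12.4^2 = 1932.2051
Compute Q / denom = 1 / 1932.2051 = 0.00051754
Compute 10 * log10(0.00051754) = -32.8606
SPL = 89.7 + (-32.8606) = 56.84

56.84 dB


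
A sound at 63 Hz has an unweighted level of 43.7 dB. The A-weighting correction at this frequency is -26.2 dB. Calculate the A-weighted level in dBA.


Given values:
  SPL = 43.7 dB
  A-weighting at 63 Hz = -26.2 dB
Formula: L_A = SPL + A_weight
L_A = 43.7 + (-26.2)
L_A = 17.5

17.5 dBA


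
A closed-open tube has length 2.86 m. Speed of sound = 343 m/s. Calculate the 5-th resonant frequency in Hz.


Given values:
  Tube type: closed-open, L = 2.86 m, c = 343 m/s, n = 5
Formula: f_n = (2n - 1) * c / (4 * L)
Compute 2n - 1 = 2*5 - 1 = 9
Compute 4 * L = 4 * 2.86 = 11.44
f = 9 * 343 / 11.44
f = 269.84

269.84 Hz


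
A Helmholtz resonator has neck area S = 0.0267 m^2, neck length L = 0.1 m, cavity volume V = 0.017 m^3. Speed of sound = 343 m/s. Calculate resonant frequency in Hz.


Given values:
  S = 0.0267 m^2, L = 0.1 m, V = 0.017 m^3, c = 343 m/s
Formula: f = (c / (2*pi)) * sqrt(S / (V * L))
Compute V * L = 0.017 * 0.1 = 0.0017
Compute S / (V * L) = 0.0267 / 0.0017 = 15.7059
Compute sqrt(15.7059) = 3.963067
Compute c / (2*pi) = 343 / 6.283185 = 54.590148
f = 54.590148 * 3.963067 = 216.34

216.34 Hz


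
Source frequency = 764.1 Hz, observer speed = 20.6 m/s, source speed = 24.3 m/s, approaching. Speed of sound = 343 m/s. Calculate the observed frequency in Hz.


Given values:
  f_s = 764.1 Hz, v_o = 20.6 m/s, v_s = 24.3 m/s
  Direction: approaching
Formula: f_o = f_s * (c + v_o) / (c - v_s)
Numerator: c + v_o = 343 + 20.6 = 363.6
Denominator: c - v_s = 343 - 24.3 = 318.7
f_o = 764.1 * 363.6 / 318.7 = 871.75

871.75 Hz


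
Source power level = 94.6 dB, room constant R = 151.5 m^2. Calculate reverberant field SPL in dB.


Given values:
  Lw = 94.6 dB, R = 151.5 m^2
Formula: SPL = Lw + 10 * log10(4 / R)
Compute 4 / R = 4 / 151.5 = 0.026403
Compute 10 * log10(0.026403) = -15.7835
SPL = 94.6 + (-15.7835) = 78.82

78.82 dB


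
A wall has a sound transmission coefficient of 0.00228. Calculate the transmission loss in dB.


Given values:
  tau = 0.00228
Formula: TL = 10 * log10(1 / tau)
Compute 1 / tau = 1 / 0.00228 = 438.5965
Compute log10(438.5965) = 2.642065
TL = 10 * 2.642065 = 26.42

26.42 dB


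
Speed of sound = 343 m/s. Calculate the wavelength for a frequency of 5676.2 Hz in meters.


Given values:
  c = 343 m/s, f = 5676.2 Hz
Formula: lambda = c / f
lambda = 343 / 5676.2
lambda = 0.0604

0.0604 m


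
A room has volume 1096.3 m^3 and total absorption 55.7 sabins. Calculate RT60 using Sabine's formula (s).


Given values:
  V = 1096.3 m^3
  A = 55.7 sabins
Formula: RT60 = 0.161 * V / A
Numerator: 0.161 * 1096.3 = 176.5043
RT60 = 176.5043 / 55.7 = 3.169

3.169 s


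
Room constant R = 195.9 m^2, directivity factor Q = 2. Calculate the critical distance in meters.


Given values:
  R = 195.9 m^2, Q = 2
Formula: d_c = 0.141 * sqrt(Q * R)
Compute Q * R = 2 * 195.9 = 391.8
Compute sqrt(391.8) = 19.7939
d_c = 0.141 * 19.7939 = 2.791

2.791 m


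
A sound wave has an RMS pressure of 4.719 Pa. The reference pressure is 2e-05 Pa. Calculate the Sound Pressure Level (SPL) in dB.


Given values:
  p = 4.719 Pa
  p_ref = 2e-05 Pa
Formula: SPL = 20 * log10(p / p_ref)
Compute ratio: p / p_ref = 4.719 / 2e-05 = 235950
Compute log10: log10(235950) = 5.37282
Multiply: SPL = 20 * 5.37282 = 107.46

107.46 dB


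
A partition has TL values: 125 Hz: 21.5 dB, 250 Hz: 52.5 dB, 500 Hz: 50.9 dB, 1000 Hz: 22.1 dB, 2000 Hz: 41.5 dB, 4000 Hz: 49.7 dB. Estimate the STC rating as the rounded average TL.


Given TL values at each frequency:
  125 Hz: 21.5 dB
  250 Hz: 52.5 dB
  500 Hz: 50.9 dB
  1000 Hz: 22.1 dB
  2000 Hz: 41.5 dB
  4000 Hz: 49.7 dB
Formula: STC ~ round(average of TL values)
Sum = 21.5 + 52.5 + 50.9 + 22.1 + 41.5 + 49.7 = 238.2
Average = 238.2 / 6 = 39.7
Rounded: 40

40


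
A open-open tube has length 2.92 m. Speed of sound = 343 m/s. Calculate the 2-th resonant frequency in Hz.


Given values:
  Tube type: open-open, L = 2.92 m, c = 343 m/s, n = 2
Formula: f_n = n * c / (2 * L)
Compute 2 * L = 2 * 2.92 = 5.84
f = 2 * 343 / 5.84
f = 117.47

117.47 Hz


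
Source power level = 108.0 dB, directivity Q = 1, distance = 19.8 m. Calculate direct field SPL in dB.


Given values:
  Lw = 108.0 dB, Q = 1, r = 19.8 m
Formula: SPL = Lw + 10 * log10(Q / (4 * pi * r^2))
Compute 4 * pi * r^2 = 4 * pi * 19.8^2 = 4926.5199
Compute Q / denom = 1 / 4926.5199 = 0.00020298
Compute 10 * log10(0.00020298) = -36.9255
SPL = 108.0 + (-36.9255) = 71.07

71.07 dB


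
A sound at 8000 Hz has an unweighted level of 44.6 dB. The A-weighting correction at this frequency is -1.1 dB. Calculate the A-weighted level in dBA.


Given values:
  SPL = 44.6 dB
  A-weighting at 8000 Hz = -1.1 dB
Formula: L_A = SPL + A_weight
L_A = 44.6 + (-1.1)
L_A = 43.5

43.5 dBA


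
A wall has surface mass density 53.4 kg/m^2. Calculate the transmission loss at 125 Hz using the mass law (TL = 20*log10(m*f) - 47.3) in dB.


Given values:
  m = 53.4 kg/m^2, f = 125 Hz
Formula: TL = 20 * log10(m * f) - 47.3
Compute m * f = 53.4 * 125 = 6675.0
Compute log10(6675.0) = 3.824451
Compute 20 * 3.824451 = 76.489
TL = 76.489 - 47.3 = 29.19

29.19 dB


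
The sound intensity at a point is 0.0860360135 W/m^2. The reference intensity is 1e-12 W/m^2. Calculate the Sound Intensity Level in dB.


Given values:
  I = 0.0860360135 W/m^2
  I_ref = 1e-12 W/m^2
Formula: SIL = 10 * log10(I / I_ref)
Compute ratio: I / I_ref = 86036013500
Compute log10: log10(86036013500) = 10.93468
Multiply: SIL = 10 * 10.93468 = 109.35

109.35 dB


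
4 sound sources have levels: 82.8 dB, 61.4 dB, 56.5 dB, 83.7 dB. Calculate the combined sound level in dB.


Formula: L_total = 10 * log10( sum(10^(Li/10)) )
  Source 1: 10^(82.8/10) = 190546071.7963
  Source 2: 10^(61.4/10) = 1380384.2646
  Source 3: 10^(56.5/10) = 446683.5922
  Source 4: 10^(83.7/10) = 234422881.532
Sum of linear values = 426796021.1851
L_total = 10 * log10(426796021.1851) = 86.3

86.3 dB


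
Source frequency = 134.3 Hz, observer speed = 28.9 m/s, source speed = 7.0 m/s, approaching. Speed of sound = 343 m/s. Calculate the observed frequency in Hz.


Given values:
  f_s = 134.3 Hz, v_o = 28.9 m/s, v_s = 7.0 m/s
  Direction: approaching
Formula: f_o = f_s * (c + v_o) / (c - v_s)
Numerator: c + v_o = 343 + 28.9 = 371.9
Denominator: c - v_s = 343 - 7.0 = 336.0
f_o = 134.3 * 371.9 / 336.0 = 148.65

148.65 Hz


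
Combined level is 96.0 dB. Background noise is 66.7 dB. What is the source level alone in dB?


Given values:
  L_total = 96.0 dB, L_bg = 66.7 dB
Formula: L_source = 10 * log10(10^(L_total/10) - 10^(L_bg/10))
Convert to linear:
  10^(96.0/10) = 3981071705.535
  10^(66.7/10) = 4677351.4129
Difference: 3981071705.535 - 4677351.4129 = 3976394354.1221
L_source = 10 * log10(3976394354.1221) = 95.99

95.99 dB


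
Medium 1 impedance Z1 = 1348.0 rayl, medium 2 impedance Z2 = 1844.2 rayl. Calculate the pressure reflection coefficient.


Given values:
  Z1 = 1348.0 rayl, Z2 = 1844.2 rayl
Formula: R = (Z2 - Z1) / (Z2 + Z1)
Numerator: Z2 - Z1 = 1844.2 - 1348.0 = 496.2
Denominator: Z2 + Z1 = 1844.2 + 1348.0 = 3192.2
R = 496.2 / 3192.2 = 0.1554

0.1554


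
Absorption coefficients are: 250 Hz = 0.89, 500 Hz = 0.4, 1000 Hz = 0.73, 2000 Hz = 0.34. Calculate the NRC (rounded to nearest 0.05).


Given values:
  a_250 = 0.89, a_500 = 0.4
  a_1000 = 0.73, a_2000 = 0.34
Formula: NRC = (a250 + a500 + a1000 + a2000) / 4
Sum = 0.89 + 0.4 + 0.73 + 0.34 = 2.36
NRC = 2.36 / 4 = 0.59
Rounded to nearest 0.05: 0.6

0.6


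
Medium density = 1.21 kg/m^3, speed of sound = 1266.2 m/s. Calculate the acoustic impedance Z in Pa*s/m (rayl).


Given values:
  rho = 1.21 kg/m^3
  c = 1266.2 m/s
Formula: Z = rho * c
Z = 1.21 * 1266.2
Z = 1532.1

1532.1 rayl


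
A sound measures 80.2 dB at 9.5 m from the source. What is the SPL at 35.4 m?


Given values:
  SPL1 = 80.2 dB, r1 = 9.5 m, r2 = 35.4 m
Formula: SPL2 = SPL1 - 20 * log10(r2 / r1)
Compute ratio: r2 / r1 = 35.4 / 9.5 = 3.7263
Compute log10: log10(3.7263) = 0.571278
Compute drop: 20 * 0.571278 = 11.4256
SPL2 = 80.2 - 11.4256 = 68.77

68.77 dB


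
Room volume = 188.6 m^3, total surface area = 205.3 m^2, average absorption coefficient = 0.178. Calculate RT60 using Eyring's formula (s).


Given values:
  V = 188.6 m^3, S = 205.3 m^2, alpha = 0.178
Formula: RT60 = 0.161 * V / (-S * ln(1 - alpha))
Compute ln(1 - 0.178) = ln(0.822) = -0.196015
Denominator: -205.3 * -0.196015 = 40.2419
Numerator: 0.161 * 188.6 = 30.3646
RT60 = 30.3646 / 40.2419 = 0.755

0.755 s


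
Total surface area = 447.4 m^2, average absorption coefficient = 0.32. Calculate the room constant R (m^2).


Given values:
  S = 447.4 m^2, alpha = 0.32
Formula: R = S * alpha / (1 - alpha)
Numerator: 447.4 * 0.32 = 143.168
Denominator: 1 - 0.32 = 0.68
R = 143.168 / 0.68 = 210.54

210.54 m^2


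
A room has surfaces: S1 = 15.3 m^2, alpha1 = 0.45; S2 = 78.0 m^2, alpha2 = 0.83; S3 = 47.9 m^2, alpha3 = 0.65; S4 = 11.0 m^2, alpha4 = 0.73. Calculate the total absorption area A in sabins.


Given surfaces:
  Surface 1: 15.3 * 0.45 = 6.885
  Surface 2: 78.0 * 0.83 = 64.74
  Surface 3: 47.9 * 0.65 = 31.135
  Surface 4: 11.0 * 0.73 = 8.03
Formula: A = sum(Si * alpha_i)
A = 6.885 + 64.74 + 31.135 + 8.03
A = 110.79

110.79 sabins


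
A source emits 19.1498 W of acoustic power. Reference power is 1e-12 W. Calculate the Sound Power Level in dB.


Given values:
  W = 19.1498 W
  W_ref = 1e-12 W
Formula: SWL = 10 * log10(W / W_ref)
Compute ratio: W / W_ref = 19149800000000
Compute log10: log10(19149800000000) = 13.282164
Multiply: SWL = 10 * 13.282164 = 132.82

132.82 dB


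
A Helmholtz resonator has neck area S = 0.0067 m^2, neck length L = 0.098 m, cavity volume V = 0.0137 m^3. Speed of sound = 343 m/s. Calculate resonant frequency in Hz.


Given values:
  S = 0.0067 m^2, L = 0.098 m, V = 0.0137 m^3, c = 343 m/s
Formula: f = (c / (2*pi)) * sqrt(S / (V * L))
Compute V * L = 0.0137 * 0.098 = 0.0013426
Compute S / (V * L) = 0.0067 / 0.0013426 = 4.9903
Compute sqrt(4.9903) = 2.233898
Compute c / (2*pi) = 343 / 6.283185 = 54.590148
f = 54.590148 * 2.233898 = 121.95

121.95 Hz


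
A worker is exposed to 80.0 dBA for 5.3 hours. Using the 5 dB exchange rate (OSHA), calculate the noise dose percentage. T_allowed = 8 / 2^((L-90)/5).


Given values:
  L = 80.0 dBA, T = 5.3 hours
Formula: T_allowed = 8 / 2^((L - 90) / 5)
Compute exponent: (80.0 - 90) / 5 = -2.0
Compute 2^(-2.0) = 0.25
T_allowed = 8 / 0.25 = 32.0 hours
Dose = (T / T_allowed) * 100
Dose = (5.3 / 32.0) * 100 = 16.56

16.56 %
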